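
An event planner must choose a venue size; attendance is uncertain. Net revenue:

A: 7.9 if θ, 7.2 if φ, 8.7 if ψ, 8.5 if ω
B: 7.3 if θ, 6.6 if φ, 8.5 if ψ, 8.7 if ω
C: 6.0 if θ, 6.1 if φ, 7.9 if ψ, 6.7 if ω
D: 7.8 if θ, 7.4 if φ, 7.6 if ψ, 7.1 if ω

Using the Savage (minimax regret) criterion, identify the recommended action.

A

Column bests: θ=7.9, φ=7.4, ψ=8.7, ω=8.7.
A regrets: 0.0, 0.2, 0.0, 0.2 → max 0.2
B regrets: 0.6, 0.8, 0.2, 0.0 → max 0.8
C regrets: 1.9, 1.3, 0.8, 2.0 → max 2.0
D regrets: 0.1, 0.0, 1.1, 1.6 → max 1.6
Smallest max regret = 0.2 → A.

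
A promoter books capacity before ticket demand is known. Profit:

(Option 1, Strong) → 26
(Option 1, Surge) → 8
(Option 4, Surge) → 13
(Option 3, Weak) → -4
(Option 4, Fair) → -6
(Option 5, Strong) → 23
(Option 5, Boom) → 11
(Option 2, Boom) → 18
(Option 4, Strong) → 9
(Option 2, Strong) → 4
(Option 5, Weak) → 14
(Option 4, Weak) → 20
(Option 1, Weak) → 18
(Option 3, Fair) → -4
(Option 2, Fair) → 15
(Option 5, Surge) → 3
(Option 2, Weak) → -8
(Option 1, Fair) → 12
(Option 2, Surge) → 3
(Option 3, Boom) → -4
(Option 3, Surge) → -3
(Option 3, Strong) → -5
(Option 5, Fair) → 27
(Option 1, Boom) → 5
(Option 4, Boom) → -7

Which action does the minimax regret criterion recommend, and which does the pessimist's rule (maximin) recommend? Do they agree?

minimax regret → Option 5; maximin → Option 1 (disagree)

Column bests: Weak=20, Fair=27, Strong=26, Boom=18, Surge=13.
Option 1 regrets: 2, 15, 0, 13, 5 → max 15
Option 2 regrets: 28, 12, 22, 0, 10 → max 28
Option 3 regrets: 24, 31, 31, 22, 16 → max 31
Option 4 regrets: 0, 33, 17, 25, 0 → max 33
Option 5 regrets: 6, 0, 3, 7, 10 → max 10
Smallest max regret = 10 → Option 5.
Row minima: Option 1=5, Option 2=-8, Option 3=-5, Option 4=-7, Option 5=3
Best worst-case = 5 → Option 1.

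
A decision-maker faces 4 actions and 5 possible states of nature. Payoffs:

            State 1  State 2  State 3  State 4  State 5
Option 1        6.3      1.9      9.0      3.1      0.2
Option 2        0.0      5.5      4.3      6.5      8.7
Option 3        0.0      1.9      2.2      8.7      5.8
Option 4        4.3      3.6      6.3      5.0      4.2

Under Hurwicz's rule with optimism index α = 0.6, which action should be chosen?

Option 1: 0.6·9.0 + 0.4·0.2 = 5.48
Option 2: 0.6·8.7 + 0.4·0.0 = 5.22
Option 3: 0.6·8.7 + 0.4·0.0 = 5.22
Option 4: 0.6·6.3 + 0.4·3.6 = 5.22
Highest Hurwicz score = 5.48 → Option 1.

Option 1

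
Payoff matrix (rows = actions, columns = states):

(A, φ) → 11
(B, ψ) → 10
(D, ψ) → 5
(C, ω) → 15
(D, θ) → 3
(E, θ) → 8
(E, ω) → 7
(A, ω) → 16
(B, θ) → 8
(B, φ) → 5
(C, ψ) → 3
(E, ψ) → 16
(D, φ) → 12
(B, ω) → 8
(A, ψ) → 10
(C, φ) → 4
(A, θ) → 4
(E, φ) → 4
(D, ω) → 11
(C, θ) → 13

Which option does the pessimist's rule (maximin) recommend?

B

Row minima: A=4, B=5, C=3, D=3, E=4
Best worst-case = 5 → B.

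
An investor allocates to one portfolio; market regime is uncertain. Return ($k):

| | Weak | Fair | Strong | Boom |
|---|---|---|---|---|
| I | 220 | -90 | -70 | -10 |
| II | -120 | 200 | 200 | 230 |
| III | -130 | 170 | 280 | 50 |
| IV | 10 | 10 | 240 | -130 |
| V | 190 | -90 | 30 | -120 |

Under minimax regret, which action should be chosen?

Column bests: Weak=220, Fair=200, Strong=280, Boom=230.
I regrets: 0, 290, 350, 240 → max 350
II regrets: 340, 0, 80, 0 → max 340
III regrets: 350, 30, 0, 180 → max 350
IV regrets: 210, 190, 40, 360 → max 360
V regrets: 30, 290, 250, 350 → max 350
Smallest max regret = 340 → II.

II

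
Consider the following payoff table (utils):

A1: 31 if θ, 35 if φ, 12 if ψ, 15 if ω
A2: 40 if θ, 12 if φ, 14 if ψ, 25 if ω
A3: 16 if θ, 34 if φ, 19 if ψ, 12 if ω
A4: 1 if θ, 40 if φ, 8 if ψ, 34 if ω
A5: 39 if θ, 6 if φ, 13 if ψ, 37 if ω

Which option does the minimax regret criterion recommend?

A1

Column bests: θ=40, φ=40, ψ=19, ω=37.
A1 regrets: 9, 5, 7, 22 → max 22
A2 regrets: 0, 28, 5, 12 → max 28
A3 regrets: 24, 6, 0, 25 → max 25
A4 regrets: 39, 0, 11, 3 → max 39
A5 regrets: 1, 34, 6, 0 → max 34
Smallest max regret = 22 → A1.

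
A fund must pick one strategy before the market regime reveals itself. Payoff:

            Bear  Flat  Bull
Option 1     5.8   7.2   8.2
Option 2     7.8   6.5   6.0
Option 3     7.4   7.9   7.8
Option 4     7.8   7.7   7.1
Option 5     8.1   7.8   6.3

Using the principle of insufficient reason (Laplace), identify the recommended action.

Row averages: Option 1=106/15, Option 2=203/30, Option 3=7.7, Option 4=113/15, Option 5=7.4
Highest average = 7.7 → Option 3.

Option 3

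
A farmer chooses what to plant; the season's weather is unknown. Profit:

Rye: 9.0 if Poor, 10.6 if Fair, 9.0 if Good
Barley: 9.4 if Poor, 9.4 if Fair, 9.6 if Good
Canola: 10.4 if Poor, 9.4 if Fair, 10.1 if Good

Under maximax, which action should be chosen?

Row maxima: Rye=10.6, Barley=9.6, Canola=10.4
Best best-case = 10.6 → Rye.

Rye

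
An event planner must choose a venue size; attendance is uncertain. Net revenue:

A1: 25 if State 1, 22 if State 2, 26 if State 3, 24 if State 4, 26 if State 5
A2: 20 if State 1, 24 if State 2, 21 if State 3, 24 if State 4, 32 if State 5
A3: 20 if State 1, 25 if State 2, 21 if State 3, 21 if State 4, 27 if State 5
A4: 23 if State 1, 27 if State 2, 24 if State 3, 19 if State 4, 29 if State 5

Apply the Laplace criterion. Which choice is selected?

Row averages: A1=24.6, A2=24.2, A3=22.8, A4=24.4
Highest average = 24.6 → A1.

A1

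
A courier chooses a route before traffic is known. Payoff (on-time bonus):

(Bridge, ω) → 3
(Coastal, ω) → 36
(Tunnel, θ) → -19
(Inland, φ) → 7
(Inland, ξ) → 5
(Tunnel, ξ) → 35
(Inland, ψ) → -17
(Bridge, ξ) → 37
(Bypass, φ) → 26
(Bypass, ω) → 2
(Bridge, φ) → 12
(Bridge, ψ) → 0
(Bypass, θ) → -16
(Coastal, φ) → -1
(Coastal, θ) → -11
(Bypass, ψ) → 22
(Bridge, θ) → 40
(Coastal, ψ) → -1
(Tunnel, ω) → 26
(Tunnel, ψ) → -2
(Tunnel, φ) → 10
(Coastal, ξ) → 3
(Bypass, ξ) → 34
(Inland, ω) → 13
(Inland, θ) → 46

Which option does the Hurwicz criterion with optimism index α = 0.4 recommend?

Bridge

Coastal: 0.4·36 + 0.6·(-11) = 7.8
Inland: 0.4·46 + 0.6·(-17) = 8.2
Tunnel: 0.4·35 + 0.6·(-19) = 2.6
Bridge: 0.4·40 + 0.6·0 = 16
Bypass: 0.4·34 + 0.6·(-16) = 4
Highest Hurwicz score = 16 → Bridge.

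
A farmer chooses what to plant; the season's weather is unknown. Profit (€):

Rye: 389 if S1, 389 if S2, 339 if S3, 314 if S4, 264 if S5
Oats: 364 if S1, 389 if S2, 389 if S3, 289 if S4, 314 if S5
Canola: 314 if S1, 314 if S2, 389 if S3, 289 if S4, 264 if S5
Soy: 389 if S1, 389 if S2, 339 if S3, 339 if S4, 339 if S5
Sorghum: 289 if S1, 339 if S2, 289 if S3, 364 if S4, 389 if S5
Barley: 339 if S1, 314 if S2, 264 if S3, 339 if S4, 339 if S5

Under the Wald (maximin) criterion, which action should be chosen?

Soy

Row minima: Rye=264, Oats=289, Canola=264, Soy=339, Sorghum=289, Barley=264
Best worst-case = 339 → Soy.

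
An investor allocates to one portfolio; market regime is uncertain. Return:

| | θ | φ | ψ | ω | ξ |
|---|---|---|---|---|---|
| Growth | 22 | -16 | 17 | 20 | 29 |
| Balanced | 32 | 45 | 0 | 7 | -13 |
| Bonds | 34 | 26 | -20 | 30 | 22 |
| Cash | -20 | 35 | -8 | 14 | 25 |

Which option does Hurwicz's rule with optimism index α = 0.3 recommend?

Growth: 0.3·29 + 0.7·(-16) = -2.5
Balanced: 0.3·45 + 0.7·(-13) = 4.4
Bonds: 0.3·34 + 0.7·(-20) = -3.8
Cash: 0.3·35 + 0.7·(-20) = -3.5
Highest Hurwicz score = 4.4 → Balanced.

Balanced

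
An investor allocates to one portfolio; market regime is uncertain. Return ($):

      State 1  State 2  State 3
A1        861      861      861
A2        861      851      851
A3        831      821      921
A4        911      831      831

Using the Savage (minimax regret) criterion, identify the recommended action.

Column bests: State 1=911, State 2=861, State 3=921.
A1 regrets: 50, 0, 60 → max 60
A2 regrets: 50, 10, 70 → max 70
A3 regrets: 80, 40, 0 → max 80
A4 regrets: 0, 30, 90 → max 90
Smallest max regret = 60 → A1.

A1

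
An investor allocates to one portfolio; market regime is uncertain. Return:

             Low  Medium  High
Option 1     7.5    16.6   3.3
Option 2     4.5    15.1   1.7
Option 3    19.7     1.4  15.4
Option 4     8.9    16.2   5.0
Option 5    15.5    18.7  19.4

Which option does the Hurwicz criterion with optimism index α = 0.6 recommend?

Option 5

Option 1: 0.6·16.6 + 0.4·3.3 = 11.28
Option 2: 0.6·15.1 + 0.4·1.7 = 9.74
Option 3: 0.6·19.7 + 0.4·1.4 = 12.38
Option 4: 0.6·16.2 + 0.4·5.0 = 11.72
Option 5: 0.6·19.4 + 0.4·15.5 = 17.84
Highest Hurwicz score = 17.84 → Option 5.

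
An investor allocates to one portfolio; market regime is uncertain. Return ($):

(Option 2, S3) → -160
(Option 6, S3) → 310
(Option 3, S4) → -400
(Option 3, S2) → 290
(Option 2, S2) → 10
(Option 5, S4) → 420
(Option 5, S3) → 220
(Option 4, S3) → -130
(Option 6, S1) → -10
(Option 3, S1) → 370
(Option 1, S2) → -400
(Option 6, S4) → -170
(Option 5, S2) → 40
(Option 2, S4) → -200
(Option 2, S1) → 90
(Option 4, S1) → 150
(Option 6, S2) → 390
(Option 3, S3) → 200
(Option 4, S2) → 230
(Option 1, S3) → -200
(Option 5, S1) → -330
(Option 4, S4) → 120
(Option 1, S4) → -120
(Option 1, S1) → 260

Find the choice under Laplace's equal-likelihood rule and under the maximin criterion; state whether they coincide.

laplace → Option 6; maximin → Option 4 (disagree)

Row averages: Option 1=-115, Option 2=-65, Option 3=115, Option 4=92.5, Option 5=87.5, Option 6=130
Highest average = 130 → Option 6.
Row minima: Option 1=-400, Option 2=-200, Option 3=-400, Option 4=-130, Option 5=-330, Option 6=-170
Best worst-case = -130 → Option 4.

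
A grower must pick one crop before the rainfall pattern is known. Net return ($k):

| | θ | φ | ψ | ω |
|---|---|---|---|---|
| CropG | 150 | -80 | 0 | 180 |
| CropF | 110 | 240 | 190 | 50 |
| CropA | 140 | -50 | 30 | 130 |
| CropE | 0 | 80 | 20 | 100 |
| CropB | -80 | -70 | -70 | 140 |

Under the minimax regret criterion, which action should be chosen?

CropF

Column bests: θ=150, φ=240, ψ=190, ω=180.
CropG regrets: 0, 320, 190, 0 → max 320
CropF regrets: 40, 0, 0, 130 → max 130
CropA regrets: 10, 290, 160, 50 → max 290
CropE regrets: 150, 160, 170, 80 → max 170
CropB regrets: 230, 310, 260, 40 → max 310
Smallest max regret = 130 → CropF.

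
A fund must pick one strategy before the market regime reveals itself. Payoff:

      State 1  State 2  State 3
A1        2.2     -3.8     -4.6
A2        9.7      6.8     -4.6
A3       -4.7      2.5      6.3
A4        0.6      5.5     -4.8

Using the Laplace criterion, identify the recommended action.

Row averages: A1=-31/15, A2=119/30, A3=41/30, A4=13/30
Highest average = 119/30 → A2.

A2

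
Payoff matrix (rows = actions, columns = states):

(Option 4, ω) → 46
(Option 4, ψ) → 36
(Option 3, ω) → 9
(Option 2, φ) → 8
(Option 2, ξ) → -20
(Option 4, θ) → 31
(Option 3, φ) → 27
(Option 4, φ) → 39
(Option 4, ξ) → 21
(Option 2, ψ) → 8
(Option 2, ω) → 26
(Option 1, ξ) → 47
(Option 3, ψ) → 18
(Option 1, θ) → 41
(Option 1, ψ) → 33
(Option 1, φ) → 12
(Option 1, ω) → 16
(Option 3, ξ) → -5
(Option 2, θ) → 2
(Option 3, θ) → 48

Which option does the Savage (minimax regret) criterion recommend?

Option 4

Column bests: θ=48, φ=39, ψ=36, ω=46, ξ=47.
Option 1 regrets: 7, 27, 3, 30, 0 → max 30
Option 2 regrets: 46, 31, 28, 20, 67 → max 67
Option 3 regrets: 0, 12, 18, 37, 52 → max 52
Option 4 regrets: 17, 0, 0, 0, 26 → max 26
Smallest max regret = 26 → Option 4.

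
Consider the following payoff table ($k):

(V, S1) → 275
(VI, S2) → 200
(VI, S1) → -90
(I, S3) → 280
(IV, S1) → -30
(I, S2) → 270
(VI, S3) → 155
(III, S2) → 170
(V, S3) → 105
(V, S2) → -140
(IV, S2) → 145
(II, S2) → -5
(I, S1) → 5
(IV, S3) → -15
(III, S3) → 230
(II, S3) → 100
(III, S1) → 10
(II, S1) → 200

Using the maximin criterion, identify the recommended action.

III

Row minima: I=5, II=-5, III=10, IV=-30, V=-140, VI=-90
Best worst-case = 10 → III.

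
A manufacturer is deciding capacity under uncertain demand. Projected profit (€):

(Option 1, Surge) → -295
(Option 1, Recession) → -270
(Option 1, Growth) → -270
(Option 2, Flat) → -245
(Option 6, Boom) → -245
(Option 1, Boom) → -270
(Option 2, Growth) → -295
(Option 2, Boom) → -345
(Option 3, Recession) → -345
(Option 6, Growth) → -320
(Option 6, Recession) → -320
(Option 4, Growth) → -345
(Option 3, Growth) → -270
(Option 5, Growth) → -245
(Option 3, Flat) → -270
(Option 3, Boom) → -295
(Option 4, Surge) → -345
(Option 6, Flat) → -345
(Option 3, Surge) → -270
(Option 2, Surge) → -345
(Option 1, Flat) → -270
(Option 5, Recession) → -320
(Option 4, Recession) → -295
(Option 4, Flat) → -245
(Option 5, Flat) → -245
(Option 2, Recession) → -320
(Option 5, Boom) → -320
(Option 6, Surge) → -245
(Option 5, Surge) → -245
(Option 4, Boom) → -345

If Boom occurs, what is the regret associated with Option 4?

100

Best payoff under Boom is -245.
Regret = -245 − (-345) = 100.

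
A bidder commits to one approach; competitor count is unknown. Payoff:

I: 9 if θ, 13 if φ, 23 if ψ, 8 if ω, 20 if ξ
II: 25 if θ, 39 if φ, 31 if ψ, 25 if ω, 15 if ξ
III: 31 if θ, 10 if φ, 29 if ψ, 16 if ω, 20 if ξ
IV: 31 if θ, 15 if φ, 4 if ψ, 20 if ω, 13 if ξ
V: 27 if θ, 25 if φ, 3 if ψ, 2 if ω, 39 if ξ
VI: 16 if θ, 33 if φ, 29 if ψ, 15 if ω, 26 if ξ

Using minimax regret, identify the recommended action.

Column bests: θ=31, φ=39, ψ=31, ω=25, ξ=39.
I regrets: 22, 26, 8, 17, 19 → max 26
II regrets: 6, 0, 0, 0, 24 → max 24
III regrets: 0, 29, 2, 9, 19 → max 29
IV regrets: 0, 24, 27, 5, 26 → max 27
V regrets: 4, 14, 28, 23, 0 → max 28
VI regrets: 15, 6, 2, 10, 13 → max 15
Smallest max regret = 15 → VI.

VI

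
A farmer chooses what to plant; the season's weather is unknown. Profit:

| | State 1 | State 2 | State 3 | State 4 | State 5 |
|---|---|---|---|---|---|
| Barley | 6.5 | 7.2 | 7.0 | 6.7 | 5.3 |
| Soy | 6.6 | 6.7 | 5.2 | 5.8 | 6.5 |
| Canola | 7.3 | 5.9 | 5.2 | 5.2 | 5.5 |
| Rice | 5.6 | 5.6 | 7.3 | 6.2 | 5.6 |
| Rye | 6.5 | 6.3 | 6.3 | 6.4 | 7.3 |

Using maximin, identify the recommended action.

Row minima: Barley=5.3, Soy=5.2, Canola=5.2, Rice=5.6, Rye=6.3
Best worst-case = 6.3 → Rye.

Rye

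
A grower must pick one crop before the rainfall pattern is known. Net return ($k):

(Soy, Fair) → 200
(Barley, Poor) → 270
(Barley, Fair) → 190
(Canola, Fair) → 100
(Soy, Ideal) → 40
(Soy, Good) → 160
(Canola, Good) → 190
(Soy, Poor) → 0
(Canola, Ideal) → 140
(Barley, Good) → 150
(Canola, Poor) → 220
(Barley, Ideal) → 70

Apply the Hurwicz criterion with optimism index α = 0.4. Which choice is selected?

Barley: 0.4·270 + 0.6·70 = 150
Canola: 0.4·220 + 0.6·100 = 148
Soy: 0.4·200 + 0.6·0 = 80
Highest Hurwicz score = 150 → Barley.

Barley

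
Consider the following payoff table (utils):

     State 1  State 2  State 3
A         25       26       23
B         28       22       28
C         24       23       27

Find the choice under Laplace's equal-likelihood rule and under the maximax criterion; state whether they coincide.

Row averages: A=74/3, B=26, C=74/3
Highest average = 26 → B.
Row maxima: A=26, B=28, C=27
Best best-case = 28 → B.

laplace → B; maximax → B (agree)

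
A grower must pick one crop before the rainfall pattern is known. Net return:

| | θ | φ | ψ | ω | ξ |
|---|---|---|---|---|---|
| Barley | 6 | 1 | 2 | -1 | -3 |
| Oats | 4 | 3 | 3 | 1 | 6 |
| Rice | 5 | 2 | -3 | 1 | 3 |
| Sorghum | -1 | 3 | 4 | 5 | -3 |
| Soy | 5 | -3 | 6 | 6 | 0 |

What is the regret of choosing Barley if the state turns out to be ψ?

Best payoff under ψ is 6.
Regret = 6 − 2 = 4.

4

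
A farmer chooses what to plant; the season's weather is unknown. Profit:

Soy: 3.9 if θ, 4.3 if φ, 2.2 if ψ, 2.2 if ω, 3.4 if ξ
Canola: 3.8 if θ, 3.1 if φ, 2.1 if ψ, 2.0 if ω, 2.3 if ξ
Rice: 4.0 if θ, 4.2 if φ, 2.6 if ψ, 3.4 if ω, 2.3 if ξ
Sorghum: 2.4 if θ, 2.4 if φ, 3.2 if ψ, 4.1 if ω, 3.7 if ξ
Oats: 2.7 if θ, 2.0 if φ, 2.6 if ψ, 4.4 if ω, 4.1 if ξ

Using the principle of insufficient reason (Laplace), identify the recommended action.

Row averages: Soy=3.2, Canola=2.66, Rice=3.3, Sorghum=3.16, Oats=3.16
Highest average = 3.3 → Rice.

Rice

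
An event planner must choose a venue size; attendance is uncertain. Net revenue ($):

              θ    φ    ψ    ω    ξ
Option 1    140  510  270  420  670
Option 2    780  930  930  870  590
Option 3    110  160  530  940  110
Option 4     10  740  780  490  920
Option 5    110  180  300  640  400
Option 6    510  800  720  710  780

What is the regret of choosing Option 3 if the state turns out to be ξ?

810

Best payoff under ξ is 920.
Regret = 920 − 110 = 810.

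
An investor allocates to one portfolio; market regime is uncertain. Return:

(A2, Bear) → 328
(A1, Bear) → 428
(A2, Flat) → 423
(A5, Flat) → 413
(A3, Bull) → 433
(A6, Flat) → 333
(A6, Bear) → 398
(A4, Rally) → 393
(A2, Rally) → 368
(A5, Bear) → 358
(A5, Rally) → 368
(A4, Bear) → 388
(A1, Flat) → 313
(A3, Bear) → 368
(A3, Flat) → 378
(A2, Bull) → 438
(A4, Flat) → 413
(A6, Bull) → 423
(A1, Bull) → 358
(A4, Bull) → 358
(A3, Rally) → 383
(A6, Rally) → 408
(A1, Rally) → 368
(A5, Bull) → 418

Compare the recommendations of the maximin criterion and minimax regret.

Row minima: A1=313, A2=328, A3=368, A4=358, A5=358, A6=333
Best worst-case = 368 → A3.
Column bests: Bear=428, Flat=423, Bull=438, Rally=408.
A1 regrets: 0, 110, 80, 40 → max 110
A2 regrets: 100, 0, 0, 40 → max 100
A3 regrets: 60, 45, 5, 25 → max 60
A4 regrets: 40, 10, 80, 15 → max 80
A5 regrets: 70, 10, 20, 40 → max 70
A6 regrets: 30, 90, 15, 0 → max 90
Smallest max regret = 60 → A3.

maximin → A3; minimax regret → A3 (agree)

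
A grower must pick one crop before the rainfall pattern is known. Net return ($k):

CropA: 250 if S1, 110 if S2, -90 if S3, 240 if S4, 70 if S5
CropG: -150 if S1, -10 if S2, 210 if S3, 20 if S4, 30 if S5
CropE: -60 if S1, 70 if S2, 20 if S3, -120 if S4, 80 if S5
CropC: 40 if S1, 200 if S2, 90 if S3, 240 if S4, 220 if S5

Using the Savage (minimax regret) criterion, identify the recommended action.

Column bests: S1=250, S2=200, S3=210, S4=240, S5=220.
CropA regrets: 0, 90, 300, 0, 150 → max 300
CropG regrets: 400, 210, 0, 220, 190 → max 400
CropE regrets: 310, 130, 190, 360, 140 → max 360
CropC regrets: 210, 0, 120, 0, 0 → max 210
Smallest max regret = 210 → CropC.

CropC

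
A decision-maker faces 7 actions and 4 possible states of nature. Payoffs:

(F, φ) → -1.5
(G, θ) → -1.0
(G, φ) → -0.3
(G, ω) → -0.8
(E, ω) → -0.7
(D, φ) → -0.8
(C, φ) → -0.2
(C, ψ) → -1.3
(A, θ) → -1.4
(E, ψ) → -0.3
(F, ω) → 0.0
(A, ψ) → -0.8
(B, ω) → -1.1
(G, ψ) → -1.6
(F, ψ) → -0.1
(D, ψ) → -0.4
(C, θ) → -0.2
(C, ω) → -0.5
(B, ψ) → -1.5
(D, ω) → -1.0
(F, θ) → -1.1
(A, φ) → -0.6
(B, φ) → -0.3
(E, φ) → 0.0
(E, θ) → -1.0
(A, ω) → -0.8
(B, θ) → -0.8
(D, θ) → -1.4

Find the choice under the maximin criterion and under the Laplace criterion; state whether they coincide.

Row minima: A=-1.4, B=-1.5, C=-1.3, D=-1.4, E=-1.0, F=-1.5, G=-1.6
Best worst-case = -1.0 → E.
Row averages: A=-0.9, B=-0.925, C=-0.55, D=-0.9, E=-0.5, F=-0.675, G=-0.925
Highest average = -0.5 → E.

maximin → E; laplace → E (agree)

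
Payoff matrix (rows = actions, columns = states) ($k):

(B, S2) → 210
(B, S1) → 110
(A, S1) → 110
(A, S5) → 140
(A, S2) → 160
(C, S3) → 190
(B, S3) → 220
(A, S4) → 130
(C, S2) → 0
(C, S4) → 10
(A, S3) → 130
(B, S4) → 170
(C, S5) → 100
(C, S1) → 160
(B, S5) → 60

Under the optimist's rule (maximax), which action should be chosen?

B

Row maxima: A=160, B=220, C=190
Best best-case = 220 → B.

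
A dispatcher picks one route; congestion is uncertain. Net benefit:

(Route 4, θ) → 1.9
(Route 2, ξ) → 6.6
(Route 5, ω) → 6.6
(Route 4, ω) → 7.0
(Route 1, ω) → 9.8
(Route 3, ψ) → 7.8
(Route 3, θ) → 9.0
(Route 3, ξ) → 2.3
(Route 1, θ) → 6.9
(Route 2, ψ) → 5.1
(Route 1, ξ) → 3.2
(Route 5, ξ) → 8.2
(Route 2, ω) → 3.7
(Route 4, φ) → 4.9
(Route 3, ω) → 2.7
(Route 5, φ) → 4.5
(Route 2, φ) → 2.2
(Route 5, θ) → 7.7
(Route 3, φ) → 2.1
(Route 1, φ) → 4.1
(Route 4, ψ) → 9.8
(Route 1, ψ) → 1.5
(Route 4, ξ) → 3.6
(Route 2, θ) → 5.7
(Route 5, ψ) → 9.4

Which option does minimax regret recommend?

Route 5

Column bests: θ=9.0, φ=4.9, ψ=9.8, ω=9.8, ξ=8.2.
Route 1 regrets: 2.1, 0.8, 8.3, 0.0, 5.0 → max 8.3
Route 2 regrets: 3.3, 2.7, 4.7, 6.1, 1.6 → max 6.1
Route 3 regrets: 0.0, 2.8, 2.0, 7.1, 5.9 → max 7.1
Route 4 regrets: 7.1, 0.0, 0.0, 2.8, 4.6 → max 7.1
Route 5 regrets: 1.3, 0.4, 0.4, 3.2, 0.0 → max 3.2
Smallest max regret = 3.2 → Route 5.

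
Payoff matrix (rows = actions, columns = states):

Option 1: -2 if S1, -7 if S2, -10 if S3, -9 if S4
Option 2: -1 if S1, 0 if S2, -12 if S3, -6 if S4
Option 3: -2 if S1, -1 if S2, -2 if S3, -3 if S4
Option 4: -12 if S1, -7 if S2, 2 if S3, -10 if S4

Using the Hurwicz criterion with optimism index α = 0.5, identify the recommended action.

Option 3

Option 1: 0.5·(-2) + 0.5·(-10) = -6
Option 2: 0.5·0 + 0.5·(-12) = -6
Option 3: 0.5·(-1) + 0.5·(-3) = -2
Option 4: 0.5·2 + 0.5·(-12) = -5
Highest Hurwicz score = -2 → Option 3.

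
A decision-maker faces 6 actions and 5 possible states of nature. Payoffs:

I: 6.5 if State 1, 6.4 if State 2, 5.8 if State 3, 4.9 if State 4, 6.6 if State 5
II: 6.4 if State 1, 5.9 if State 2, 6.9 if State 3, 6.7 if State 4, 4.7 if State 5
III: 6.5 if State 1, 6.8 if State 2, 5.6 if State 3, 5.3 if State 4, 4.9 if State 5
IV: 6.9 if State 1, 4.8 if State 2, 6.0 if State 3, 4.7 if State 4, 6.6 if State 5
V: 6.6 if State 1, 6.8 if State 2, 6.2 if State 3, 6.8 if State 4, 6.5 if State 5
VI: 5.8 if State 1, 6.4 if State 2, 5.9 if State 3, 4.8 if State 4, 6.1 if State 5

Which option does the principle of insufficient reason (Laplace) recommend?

Row averages: I=6.04, II=6.12, III=5.82, IV=5.8, V=6.58, VI=5.8
Highest average = 6.58 → V.

V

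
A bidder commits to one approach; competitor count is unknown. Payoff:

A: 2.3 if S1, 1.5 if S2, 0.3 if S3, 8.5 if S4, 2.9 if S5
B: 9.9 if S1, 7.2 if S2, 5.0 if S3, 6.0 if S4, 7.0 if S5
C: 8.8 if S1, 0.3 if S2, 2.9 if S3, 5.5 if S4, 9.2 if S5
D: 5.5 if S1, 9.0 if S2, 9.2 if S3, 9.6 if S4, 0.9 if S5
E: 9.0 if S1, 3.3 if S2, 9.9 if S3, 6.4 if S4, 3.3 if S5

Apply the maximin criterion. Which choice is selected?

B

Row minima: A=0.3, B=5.0, C=0.3, D=0.9, E=3.3
Best worst-case = 5.0 → B.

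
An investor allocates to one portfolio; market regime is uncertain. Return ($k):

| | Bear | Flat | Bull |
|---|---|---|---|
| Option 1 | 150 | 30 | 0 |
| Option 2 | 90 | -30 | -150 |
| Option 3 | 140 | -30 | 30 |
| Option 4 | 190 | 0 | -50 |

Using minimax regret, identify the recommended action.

Option 1

Column bests: Bear=190, Flat=30, Bull=30.
Option 1 regrets: 40, 0, 30 → max 40
Option 2 regrets: 100, 60, 180 → max 180
Option 3 regrets: 50, 60, 0 → max 60
Option 4 regrets: 0, 30, 80 → max 80
Smallest max regret = 40 → Option 1.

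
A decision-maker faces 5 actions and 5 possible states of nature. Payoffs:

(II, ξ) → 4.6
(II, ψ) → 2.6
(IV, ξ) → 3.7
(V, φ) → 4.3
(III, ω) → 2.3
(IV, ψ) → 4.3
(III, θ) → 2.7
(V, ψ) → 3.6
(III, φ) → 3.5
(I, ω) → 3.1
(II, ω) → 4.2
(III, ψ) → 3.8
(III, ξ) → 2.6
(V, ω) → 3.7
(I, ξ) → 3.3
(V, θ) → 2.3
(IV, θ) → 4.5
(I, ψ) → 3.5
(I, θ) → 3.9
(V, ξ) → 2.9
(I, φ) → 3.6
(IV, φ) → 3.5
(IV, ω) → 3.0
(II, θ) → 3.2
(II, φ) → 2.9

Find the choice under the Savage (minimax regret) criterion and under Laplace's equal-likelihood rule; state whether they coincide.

Column bests: θ=4.5, φ=4.3, ψ=4.3, ω=4.2, ξ=4.6.
I regrets: 0.6, 0.7, 0.8, 1.1, 1.3 → max 1.3
II regrets: 1.3, 1.4, 1.7, 0.0, 0.0 → max 1.7
III regrets: 1.8, 0.8, 0.5, 1.9, 2.0 → max 2.0
IV regrets: 0.0, 0.8, 0.0, 1.2, 0.9 → max 1.2
V regrets: 2.2, 0.0, 0.7, 0.5, 1.7 → max 2.2
Smallest max regret = 1.2 → IV.
Row averages: I=3.48, II=3.5, III=2.98, IV=3.8, V=3.36
Highest average = 3.8 → IV.

minimax regret → IV; laplace → IV (agree)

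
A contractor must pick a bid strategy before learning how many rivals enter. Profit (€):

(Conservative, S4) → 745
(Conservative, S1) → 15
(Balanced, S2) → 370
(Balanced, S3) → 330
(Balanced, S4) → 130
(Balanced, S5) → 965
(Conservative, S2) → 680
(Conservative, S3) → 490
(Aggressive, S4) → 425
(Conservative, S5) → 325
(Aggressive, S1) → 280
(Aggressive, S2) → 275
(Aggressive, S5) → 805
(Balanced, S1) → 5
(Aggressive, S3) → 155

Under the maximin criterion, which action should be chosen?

Row minima: Conservative=15, Balanced=5, Aggressive=155
Best worst-case = 155 → Aggressive.

Aggressive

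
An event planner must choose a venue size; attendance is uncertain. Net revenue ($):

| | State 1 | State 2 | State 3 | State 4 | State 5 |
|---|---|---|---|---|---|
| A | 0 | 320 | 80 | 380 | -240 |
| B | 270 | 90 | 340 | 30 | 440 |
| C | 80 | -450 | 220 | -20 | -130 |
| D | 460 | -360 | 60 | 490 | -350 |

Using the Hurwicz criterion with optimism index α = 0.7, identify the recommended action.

A: 0.7·380 + 0.3·(-240) = 194
B: 0.7·440 + 0.3·30 = 317
C: 0.7·220 + 0.3·(-450) = 19
D: 0.7·490 + 0.3·(-360) = 235
Highest Hurwicz score = 317 → B.

B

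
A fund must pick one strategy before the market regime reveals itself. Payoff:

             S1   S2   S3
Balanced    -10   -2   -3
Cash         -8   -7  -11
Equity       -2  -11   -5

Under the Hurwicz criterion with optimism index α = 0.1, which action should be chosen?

Balanced

Balanced: 0.1·(-2) + 0.9·(-10) = -9.2
Cash: 0.1·(-7) + 0.9·(-11) = -10.6
Equity: 0.1·(-2) + 0.9·(-11) = -10.1
Highest Hurwicz score = -9.2 → Balanced.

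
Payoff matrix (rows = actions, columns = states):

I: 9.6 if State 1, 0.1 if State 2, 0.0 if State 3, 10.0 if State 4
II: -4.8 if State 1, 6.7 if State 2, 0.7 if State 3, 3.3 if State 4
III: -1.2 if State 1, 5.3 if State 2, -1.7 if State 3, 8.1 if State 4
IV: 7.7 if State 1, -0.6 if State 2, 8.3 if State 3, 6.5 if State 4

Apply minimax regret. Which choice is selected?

IV

Column bests: State 1=9.6, State 2=6.7, State 3=8.3, State 4=10.0.
I regrets: 0.0, 6.6, 8.3, 0.0 → max 8.3
II regrets: 14.4, 0.0, 7.6, 6.7 → max 14.4
III regrets: 10.8, 1.4, 10.0, 1.9 → max 10.8
IV regrets: 1.9, 7.3, 0.0, 3.5 → max 7.3
Smallest max regret = 7.3 → IV.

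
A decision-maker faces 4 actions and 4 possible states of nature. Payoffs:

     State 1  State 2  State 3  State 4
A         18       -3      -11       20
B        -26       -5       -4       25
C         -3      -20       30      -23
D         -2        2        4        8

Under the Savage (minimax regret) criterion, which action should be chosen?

Column bests: State 1=18, State 2=2, State 3=30, State 4=25.
A regrets: 0, 5, 41, 5 → max 41
B regrets: 44, 7, 34, 0 → max 44
C regrets: 21, 22, 0, 48 → max 48
D regrets: 20, 0, 26, 17 → max 26
Smallest max regret = 26 → D.

D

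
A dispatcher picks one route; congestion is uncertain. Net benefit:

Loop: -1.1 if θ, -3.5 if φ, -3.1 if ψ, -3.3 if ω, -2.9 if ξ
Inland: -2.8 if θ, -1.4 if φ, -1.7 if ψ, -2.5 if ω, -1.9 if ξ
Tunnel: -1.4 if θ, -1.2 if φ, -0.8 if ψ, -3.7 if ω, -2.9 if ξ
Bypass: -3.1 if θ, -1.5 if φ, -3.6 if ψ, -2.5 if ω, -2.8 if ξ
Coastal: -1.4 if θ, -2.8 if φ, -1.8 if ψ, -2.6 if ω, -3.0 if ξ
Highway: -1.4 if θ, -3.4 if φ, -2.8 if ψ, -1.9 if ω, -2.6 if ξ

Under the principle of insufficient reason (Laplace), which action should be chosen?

Tunnel

Row averages: Loop=-2.78, Inland=-2.06, Tunnel=-2, Bypass=-2.7, Coastal=-2.32, Highway=-2.42
Highest average = -2 → Tunnel.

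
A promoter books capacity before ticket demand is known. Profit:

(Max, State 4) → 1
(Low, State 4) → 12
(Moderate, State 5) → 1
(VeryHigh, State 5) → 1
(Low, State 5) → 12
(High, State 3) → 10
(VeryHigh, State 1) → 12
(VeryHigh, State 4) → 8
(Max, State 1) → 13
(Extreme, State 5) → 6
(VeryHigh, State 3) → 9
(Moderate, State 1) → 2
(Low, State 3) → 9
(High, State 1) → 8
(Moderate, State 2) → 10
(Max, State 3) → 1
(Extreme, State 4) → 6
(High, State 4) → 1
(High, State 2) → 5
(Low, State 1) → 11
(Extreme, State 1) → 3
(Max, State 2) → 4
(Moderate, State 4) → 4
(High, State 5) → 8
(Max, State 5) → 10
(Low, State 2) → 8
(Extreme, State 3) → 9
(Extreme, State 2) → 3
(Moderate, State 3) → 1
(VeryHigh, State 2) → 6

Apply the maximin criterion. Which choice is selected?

Row minima: Low=8, Moderate=1, High=1, VeryHigh=1, Extreme=3, Max=1
Best worst-case = 8 → Low.

Low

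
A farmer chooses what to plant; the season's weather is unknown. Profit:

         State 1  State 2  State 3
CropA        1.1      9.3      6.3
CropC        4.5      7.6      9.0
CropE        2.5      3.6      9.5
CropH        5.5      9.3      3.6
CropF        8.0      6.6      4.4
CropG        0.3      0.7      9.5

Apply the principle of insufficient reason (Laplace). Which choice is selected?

CropC

Row averages: CropA=167/30, CropC=211/30, CropE=5.2, CropH=92/15, CropF=19/3, CropG=3.5
Highest average = 211/30 → CropC.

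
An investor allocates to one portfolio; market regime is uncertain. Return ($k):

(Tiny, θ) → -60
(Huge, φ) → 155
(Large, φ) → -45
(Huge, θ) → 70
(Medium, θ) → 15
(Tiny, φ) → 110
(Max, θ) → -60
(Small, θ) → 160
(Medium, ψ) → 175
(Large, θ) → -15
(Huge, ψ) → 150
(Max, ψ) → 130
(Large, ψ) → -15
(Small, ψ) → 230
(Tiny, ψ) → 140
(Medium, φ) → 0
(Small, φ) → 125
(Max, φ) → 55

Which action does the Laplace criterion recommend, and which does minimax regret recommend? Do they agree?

laplace → Small; minimax regret → Small (agree)

Row averages: Tiny=190/3, Small=515/3, Medium=190/3, Large=-25, Huge=125, Max=125/3
Highest average = 515/3 → Small.
Column bests: θ=160, φ=155, ψ=230.
Tiny regrets: 220, 45, 90 → max 220
Small regrets: 0, 30, 0 → max 30
Medium regrets: 145, 155, 55 → max 155
Large regrets: 175, 200, 245 → max 245
Huge regrets: 90, 0, 80 → max 90
Max regrets: 220, 100, 100 → max 220
Smallest max regret = 30 → Small.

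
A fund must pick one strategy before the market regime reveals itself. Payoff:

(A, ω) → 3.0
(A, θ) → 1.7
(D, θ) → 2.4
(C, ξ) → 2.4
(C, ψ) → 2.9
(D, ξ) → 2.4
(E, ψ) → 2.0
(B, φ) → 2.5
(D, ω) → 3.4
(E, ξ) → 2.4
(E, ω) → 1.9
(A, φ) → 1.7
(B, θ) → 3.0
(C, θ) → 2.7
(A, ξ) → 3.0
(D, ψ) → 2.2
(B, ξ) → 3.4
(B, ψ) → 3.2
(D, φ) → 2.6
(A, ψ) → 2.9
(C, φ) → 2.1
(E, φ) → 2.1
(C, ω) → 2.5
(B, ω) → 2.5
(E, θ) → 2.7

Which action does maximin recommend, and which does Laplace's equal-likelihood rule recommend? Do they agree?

Row minima: A=1.7, B=2.5, C=2.1, D=2.2, E=1.9
Best worst-case = 2.5 → B.
Row averages: A=2.46, B=2.92, C=2.52, D=2.6, E=2.22
Highest average = 2.92 → B.

maximin → B; laplace → B (agree)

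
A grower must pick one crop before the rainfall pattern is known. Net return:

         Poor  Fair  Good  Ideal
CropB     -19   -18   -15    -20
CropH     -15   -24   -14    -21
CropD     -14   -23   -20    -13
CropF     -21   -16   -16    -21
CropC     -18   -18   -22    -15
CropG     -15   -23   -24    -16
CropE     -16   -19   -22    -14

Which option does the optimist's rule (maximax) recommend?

Row maxima: CropB=-15, CropH=-14, CropD=-13, CropF=-16, CropC=-15, CropG=-15, CropE=-14
Best best-case = -13 → CropD.

CropD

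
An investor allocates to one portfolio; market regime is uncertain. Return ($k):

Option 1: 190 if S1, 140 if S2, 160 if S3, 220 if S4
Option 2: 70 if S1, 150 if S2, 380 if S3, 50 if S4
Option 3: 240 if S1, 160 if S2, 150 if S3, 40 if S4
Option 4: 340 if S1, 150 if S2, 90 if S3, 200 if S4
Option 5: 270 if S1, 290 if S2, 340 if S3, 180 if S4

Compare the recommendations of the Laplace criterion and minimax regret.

Row averages: Option 1=177.5, Option 2=162.5, Option 3=147.5, Option 4=195, Option 5=270
Highest average = 270 → Option 5.
Column bests: S1=340, S2=290, S3=380, S4=220.
Option 1 regrets: 150, 150, 220, 0 → max 220
Option 2 regrets: 270, 140, 0, 170 → max 270
Option 3 regrets: 100, 130, 230, 180 → max 230
Option 4 regrets: 0, 140, 290, 20 → max 290
Option 5 regrets: 70, 0, 40, 40 → max 70
Smallest max regret = 70 → Option 5.

laplace → Option 5; minimax regret → Option 5 (agree)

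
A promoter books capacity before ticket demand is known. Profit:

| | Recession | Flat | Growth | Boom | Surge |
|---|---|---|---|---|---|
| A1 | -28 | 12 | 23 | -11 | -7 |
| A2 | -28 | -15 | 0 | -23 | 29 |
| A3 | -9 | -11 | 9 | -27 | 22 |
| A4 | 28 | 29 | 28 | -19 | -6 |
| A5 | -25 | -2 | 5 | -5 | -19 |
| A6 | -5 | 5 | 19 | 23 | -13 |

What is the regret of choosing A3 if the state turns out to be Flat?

40

Best payoff under Flat is 29.
Regret = 29 − (-11) = 40.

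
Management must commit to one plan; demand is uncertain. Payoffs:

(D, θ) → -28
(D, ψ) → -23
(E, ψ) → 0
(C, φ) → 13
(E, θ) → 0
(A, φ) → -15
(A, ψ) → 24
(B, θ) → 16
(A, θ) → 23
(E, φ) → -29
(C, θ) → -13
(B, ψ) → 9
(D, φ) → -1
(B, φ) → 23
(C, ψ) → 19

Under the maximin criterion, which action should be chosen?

Row minima: A=-15, B=9, C=-13, D=-28, E=-29
Best worst-case = 9 → B.

B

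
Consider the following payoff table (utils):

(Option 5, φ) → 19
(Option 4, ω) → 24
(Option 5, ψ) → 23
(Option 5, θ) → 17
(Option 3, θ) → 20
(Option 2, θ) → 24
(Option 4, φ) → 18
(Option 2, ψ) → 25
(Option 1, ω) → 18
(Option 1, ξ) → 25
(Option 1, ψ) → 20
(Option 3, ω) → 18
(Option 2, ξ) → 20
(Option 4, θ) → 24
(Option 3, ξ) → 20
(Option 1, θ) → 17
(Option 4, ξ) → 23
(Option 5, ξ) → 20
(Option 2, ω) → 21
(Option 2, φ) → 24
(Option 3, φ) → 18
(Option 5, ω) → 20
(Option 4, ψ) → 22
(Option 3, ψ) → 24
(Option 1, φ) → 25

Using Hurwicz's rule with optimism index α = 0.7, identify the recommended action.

Option 1: 0.7·25 + 0.3·17 = 22.6
Option 2: 0.7·25 + 0.3·20 = 23.5
Option 3: 0.7·24 + 0.3·18 = 22.2
Option 4: 0.7·24 + 0.3·18 = 22.2
Option 5: 0.7·23 + 0.3·17 = 21.2
Highest Hurwicz score = 23.5 → Option 2.

Option 2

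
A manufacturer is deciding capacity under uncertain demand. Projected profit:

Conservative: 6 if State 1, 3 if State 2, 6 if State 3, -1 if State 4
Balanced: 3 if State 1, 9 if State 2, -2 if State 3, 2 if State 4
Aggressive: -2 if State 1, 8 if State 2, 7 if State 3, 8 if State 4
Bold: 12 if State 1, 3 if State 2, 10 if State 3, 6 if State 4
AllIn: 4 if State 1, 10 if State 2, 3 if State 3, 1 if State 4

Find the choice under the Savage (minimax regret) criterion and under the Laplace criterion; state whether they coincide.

minimax regret → Bold; laplace → Bold (agree)

Column bests: State 1=12, State 2=10, State 3=10, State 4=8.
Conservative regrets: 6, 7, 4, 9 → max 9
Balanced regrets: 9, 1, 12, 6 → max 12
Aggressive regrets: 14, 2, 3, 0 → max 14
Bold regrets: 0, 7, 0, 2 → max 7
AllIn regrets: 8, 0, 7, 7 → max 8
Smallest max regret = 7 → Bold.
Row averages: Conservative=3.5, Balanced=3, Aggressive=5.25, Bold=7.75, AllIn=4.5
Highest average = 7.75 → Bold.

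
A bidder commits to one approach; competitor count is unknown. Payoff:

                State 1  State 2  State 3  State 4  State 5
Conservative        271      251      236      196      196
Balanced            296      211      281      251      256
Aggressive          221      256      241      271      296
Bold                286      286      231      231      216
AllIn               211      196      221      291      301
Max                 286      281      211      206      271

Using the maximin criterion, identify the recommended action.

Row minima: Conservative=196, Balanced=211, Aggressive=221, Bold=216, AllIn=196, Max=206
Best worst-case = 221 → Aggressive.

Aggressive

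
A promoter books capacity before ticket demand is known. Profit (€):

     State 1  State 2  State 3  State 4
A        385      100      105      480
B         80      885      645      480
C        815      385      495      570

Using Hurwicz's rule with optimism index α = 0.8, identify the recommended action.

A: 0.8·480 + 0.2·100 = 404
B: 0.8·885 + 0.2·80 = 724
C: 0.8·815 + 0.2·385 = 729
Highest Hurwicz score = 729 → C.

C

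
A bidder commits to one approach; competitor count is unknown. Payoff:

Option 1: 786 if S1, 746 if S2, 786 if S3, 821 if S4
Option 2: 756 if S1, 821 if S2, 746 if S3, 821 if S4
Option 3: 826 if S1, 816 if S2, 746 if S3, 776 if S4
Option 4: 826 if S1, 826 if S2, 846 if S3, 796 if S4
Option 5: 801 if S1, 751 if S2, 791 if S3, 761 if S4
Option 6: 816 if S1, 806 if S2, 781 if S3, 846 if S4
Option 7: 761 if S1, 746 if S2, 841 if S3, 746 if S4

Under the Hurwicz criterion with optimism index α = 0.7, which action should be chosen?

Option 1: 0.7·821 + 0.3·746 = 798.5
Option 2: 0.7·821 + 0.3·746 = 798.5
Option 3: 0.7·826 + 0.3·746 = 802
Option 4: 0.7·846 + 0.3·796 = 831
Option 5: 0.7·801 + 0.3·751 = 786
Option 6: 0.7·846 + 0.3·781 = 826.5
Option 7: 0.7·841 + 0.3·746 = 812.5
Highest Hurwicz score = 831 → Option 4.

Option 4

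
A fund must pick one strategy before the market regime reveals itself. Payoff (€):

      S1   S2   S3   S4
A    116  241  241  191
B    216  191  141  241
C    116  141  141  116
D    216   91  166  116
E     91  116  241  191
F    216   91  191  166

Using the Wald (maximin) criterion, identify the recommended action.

Row minima: A=116, B=141, C=116, D=91, E=91, F=91
Best worst-case = 141 → B.

B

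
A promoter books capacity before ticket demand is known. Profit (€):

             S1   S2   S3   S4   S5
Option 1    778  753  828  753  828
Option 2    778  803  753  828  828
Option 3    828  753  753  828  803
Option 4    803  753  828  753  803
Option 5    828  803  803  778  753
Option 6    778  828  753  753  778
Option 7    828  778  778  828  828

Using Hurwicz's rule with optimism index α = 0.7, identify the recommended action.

Option 7

Option 1: 0.7·828 + 0.3·753 = 805.5
Option 2: 0.7·828 + 0.3·753 = 805.5
Option 3: 0.7·828 + 0.3·753 = 805.5
Option 4: 0.7·828 + 0.3·753 = 805.5
Option 5: 0.7·828 + 0.3·753 = 805.5
Option 6: 0.7·828 + 0.3·753 = 805.5
Option 7: 0.7·828 + 0.3·778 = 813
Highest Hurwicz score = 813 → Option 7.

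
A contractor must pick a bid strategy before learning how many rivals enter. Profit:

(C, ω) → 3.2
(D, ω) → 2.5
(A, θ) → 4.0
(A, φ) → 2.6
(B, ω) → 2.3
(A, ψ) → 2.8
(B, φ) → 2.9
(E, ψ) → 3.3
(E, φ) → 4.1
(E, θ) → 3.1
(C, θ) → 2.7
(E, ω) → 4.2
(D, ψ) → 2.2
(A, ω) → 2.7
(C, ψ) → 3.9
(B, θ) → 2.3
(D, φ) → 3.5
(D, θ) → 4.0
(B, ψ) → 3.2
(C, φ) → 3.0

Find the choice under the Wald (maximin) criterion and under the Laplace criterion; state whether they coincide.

Row minima: A=2.6, B=2.3, C=2.7, D=2.2, E=3.1
Best worst-case = 3.1 → E.
Row averages: A=3.025, B=2.675, C=3.2, D=3.05, E=3.675
Highest average = 3.675 → E.

maximin → E; laplace → E (agree)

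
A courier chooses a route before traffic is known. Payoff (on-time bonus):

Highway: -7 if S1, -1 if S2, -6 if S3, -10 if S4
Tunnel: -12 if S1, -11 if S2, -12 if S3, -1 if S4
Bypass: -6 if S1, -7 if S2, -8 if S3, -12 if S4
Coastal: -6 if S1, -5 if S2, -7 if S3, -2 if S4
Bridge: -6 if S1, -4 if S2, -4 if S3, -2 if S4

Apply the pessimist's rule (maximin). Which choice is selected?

Row minima: Highway=-10, Tunnel=-12, Bypass=-12, Coastal=-7, Bridge=-6
Best worst-case = -6 → Bridge.

Bridge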